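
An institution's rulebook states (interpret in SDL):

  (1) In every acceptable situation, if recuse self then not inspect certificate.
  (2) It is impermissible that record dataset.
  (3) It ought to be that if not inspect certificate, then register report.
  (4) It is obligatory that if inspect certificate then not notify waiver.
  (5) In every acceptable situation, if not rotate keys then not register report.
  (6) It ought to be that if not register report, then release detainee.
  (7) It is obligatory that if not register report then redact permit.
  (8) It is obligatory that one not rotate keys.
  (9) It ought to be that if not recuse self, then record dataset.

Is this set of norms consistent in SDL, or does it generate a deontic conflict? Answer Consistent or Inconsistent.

Inconsistent

Premise 2, F(record_dataset), is equivalent to O(¬record_dataset).
Premise 9, O(¬recuse_self → record_dataset), contraposes to O(¬record_dataset → recuse_self); with O(¬record_dataset) we get O(recuse_self).
Premise 1 is O(recuse_self → ¬inspect_certificate); since O(recuse_self), deontic closure gives O(¬inspect_certificate).
From O(¬inspect_certificate) and premise 3, O(¬inspect_certificate → register_report), we obtain O(register_report).
Premise 5, O(¬rotate_keys → ¬register_report), contraposes to O(register_report → rotate_keys); with O(register_report) we get O(rotate_keys).
Yet premise 8 states O(¬rotate_keys).
We now have both O(rotate_keys) and O(¬rotate_keys) — rotate_keys is simultaneously obligatory and forbidden, violating the D-axiom.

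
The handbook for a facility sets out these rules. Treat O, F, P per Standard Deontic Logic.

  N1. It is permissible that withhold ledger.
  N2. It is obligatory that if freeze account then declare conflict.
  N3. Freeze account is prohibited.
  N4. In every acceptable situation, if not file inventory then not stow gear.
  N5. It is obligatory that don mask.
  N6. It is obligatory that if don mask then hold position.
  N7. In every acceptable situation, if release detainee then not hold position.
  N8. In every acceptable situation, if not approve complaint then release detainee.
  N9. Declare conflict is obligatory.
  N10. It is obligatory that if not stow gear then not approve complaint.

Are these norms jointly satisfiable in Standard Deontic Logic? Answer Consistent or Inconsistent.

Consistent

Premise 2 is O(freeze_account → declare_conflict); even if O(declare_conflict) held, inferring O(freeze_account) would be affirming the consequent — invalid.
So O(freeze_account) is not derivable, and the apparent clash with O(¬freeze_account) does not arise.
A world satisfying every obligation exists (e.g. approve_complaint=true, declare_conflict=true, don_mask=true, file_inventory=true, freeze_account=false, hold_position=true, release_detainee=false, stow_gear=true, withhold_ledger=false); no atom is both obligatory and forbidden, so the set is consistent.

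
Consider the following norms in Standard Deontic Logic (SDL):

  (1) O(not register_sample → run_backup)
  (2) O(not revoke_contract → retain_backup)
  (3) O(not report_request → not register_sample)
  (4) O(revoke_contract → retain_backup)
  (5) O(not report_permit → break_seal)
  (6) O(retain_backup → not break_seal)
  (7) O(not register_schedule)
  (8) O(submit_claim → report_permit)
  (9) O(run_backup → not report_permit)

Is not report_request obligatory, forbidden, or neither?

By case analysis on revoke_contract: premise 4 gives O(revoke_contract → retain_backup) and premise 2 gives O(not revoke_contract → retain_backup), so O(retain_backup) either way.
Applying K to premise 6 (O(retain_backup → not break_seal)) and O(retain_backup) yields O(not break_seal).
Premise 5, O(not report_permit → break_seal), contraposes to O(not break_seal → report_permit); with O(not break_seal) we get O(report_permit).
The contrapositive of premise 9 (O(run_backup → not report_permit)) is O(report_permit → not run_backup), and O(report_permit) is already established, so O(not run_backup).
Premise 1, O(not register_sample → run_backup), contraposes to O(not run_backup → register_sample); with O(not run_backup) we get O(register_sample).
The contrapositive of premise 3 (O(not report_request → not register_sample)) is O(register_sample → report_request), and O(register_sample) is already established, so O(report_request).
Premises 7, 8 do not contribute to this derivation.
Thus O(report_request), which is F(not report_request): not report_request is forbidden.

Forbidden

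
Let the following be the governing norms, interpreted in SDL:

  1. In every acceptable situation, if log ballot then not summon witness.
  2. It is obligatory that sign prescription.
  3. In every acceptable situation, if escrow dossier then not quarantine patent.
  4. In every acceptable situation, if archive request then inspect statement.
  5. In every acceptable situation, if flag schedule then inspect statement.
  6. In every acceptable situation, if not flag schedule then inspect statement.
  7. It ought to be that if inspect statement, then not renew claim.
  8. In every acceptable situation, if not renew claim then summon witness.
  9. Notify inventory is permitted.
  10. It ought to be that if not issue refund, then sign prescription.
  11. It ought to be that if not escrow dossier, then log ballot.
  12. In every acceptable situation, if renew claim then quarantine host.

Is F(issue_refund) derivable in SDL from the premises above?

No

Premise 10 is O(¬issue_refund → sign_prescription); even if O(sign_prescription) held, inferring O(¬issue_refund) would be affirming the consequent — invalid.
No other premise forces O(¬issue_refund). An ideal world satisfying every premise can still have issue_refund true, so F(issue_refund) is not derivable.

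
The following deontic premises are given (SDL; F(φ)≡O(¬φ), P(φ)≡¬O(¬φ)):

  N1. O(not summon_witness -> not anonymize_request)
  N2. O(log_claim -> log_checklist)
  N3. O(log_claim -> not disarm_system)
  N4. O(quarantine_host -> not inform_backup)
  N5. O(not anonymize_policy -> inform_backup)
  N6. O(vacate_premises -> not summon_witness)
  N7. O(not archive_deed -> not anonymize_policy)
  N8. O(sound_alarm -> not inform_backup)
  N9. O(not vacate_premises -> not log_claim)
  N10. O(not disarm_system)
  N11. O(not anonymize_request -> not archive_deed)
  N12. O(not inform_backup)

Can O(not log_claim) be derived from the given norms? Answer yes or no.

Yes

Premise 12 gives O(not inform_backup).
Premise 5, O(not anonymize_policy -> inform_backup), contraposes to O(not inform_backup -> anonymize_policy); with O(not inform_backup) we get O(anonymize_policy).
Premise 7, O(not archive_deed -> not anonymize_policy), contraposes to O(anonymize_policy -> archive_deed); with O(anonymize_policy) we get O(archive_deed).
The contrapositive of premise 11 (O(not anonymize_request -> not archive_deed)) is O(archive_deed -> anonymize_request), and O(archive_deed) is already established, so O(anonymize_request).
Premise 1 is O(not summon_witness -> not anonymize_request); contrapositively O(anonymize_request -> summon_witness). Since O(anonymize_request) holds, K gives O(summon_witness).
Premise 6, O(vacate_premises -> not summon_witness), contraposes to O(summon_witness -> not vacate_premises); with O(summon_witness) we get O(not vacate_premises).
With premise 9, O(not vacate_premises -> not log_claim), the K-axiom yields O(not log_claim).
Premises 2, 3, 4, 8, 10 do not contribute to this derivation.
So O(not log_claim) follows.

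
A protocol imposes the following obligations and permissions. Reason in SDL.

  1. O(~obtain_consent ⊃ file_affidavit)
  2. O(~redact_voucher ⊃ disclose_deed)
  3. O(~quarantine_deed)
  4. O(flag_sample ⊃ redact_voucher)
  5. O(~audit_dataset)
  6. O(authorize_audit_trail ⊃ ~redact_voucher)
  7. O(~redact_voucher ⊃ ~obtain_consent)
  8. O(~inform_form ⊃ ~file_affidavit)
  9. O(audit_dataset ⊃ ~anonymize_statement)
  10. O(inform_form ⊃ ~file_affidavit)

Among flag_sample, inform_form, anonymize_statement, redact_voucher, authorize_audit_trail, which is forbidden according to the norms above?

authorize_audit_trail

Premises 8 and 10 are O(~inform_form ⊃ ~file_affidavit) and O(inform_form ⊃ ~file_affidavit); every ideal world satisfies ~inform_form or inform_form, so in either case ~file_affidavit holds — hence O(~file_affidavit).
Premise 1 is O(~obtain_consent ⊃ file_affidavit); contrapositively O(~file_affidavit ⊃ obtain_consent). Since O(~file_affidavit) holds, K gives O(obtain_consent).
Premise 7, O(~redact_voucher ⊃ ~obtain_consent), contraposes to O(obtain_consent ⊃ redact_voucher); with O(obtain_consent) we get O(redact_voucher).
Premise 6 is O(authorize_audit_trail ⊃ ~redact_voucher); contrapositively O(redact_voucher ⊃ ~authorize_audit_trail). Since O(redact_voucher) holds, K gives O(~authorize_audit_trail).
So O(~authorize_audit_trail) holds, i.e. authorize_audit_trail is forbidden. None of the other listed options is forbidden under the premises.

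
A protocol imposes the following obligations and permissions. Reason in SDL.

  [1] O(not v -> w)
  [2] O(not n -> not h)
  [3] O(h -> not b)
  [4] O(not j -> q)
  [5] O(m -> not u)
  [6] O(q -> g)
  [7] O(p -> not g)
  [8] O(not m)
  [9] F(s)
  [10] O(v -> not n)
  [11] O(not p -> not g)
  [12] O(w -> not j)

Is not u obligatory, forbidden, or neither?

Premise 5 is O(m -> not u), but O(m) is not derivable from the premises, so it does not yield O(not u).
No premise or chain of K-axiom applications forces O(not u), and none forces O(u). So not u is neither obligatory nor forbidden under these norms.

Neither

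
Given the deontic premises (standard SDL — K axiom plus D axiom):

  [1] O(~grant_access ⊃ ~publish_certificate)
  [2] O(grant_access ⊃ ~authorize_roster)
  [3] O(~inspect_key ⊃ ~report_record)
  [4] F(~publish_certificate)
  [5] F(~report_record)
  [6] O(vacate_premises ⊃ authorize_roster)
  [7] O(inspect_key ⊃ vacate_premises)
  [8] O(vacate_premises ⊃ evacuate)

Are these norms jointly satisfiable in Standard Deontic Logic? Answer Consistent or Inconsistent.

Premise 4 is F(~publish_certificate), i.e. O(publish_certificate).
Premise 1, O(~grant_access ⊃ ~publish_certificate), contraposes to O(publish_certificate ⊃ grant_access); with O(publish_certificate) we get O(grant_access).
Premise 2 is O(grant_access ⊃ ~authorize_roster); since O(grant_access), deontic closure gives O(~authorize_roster).
Premise 6, O(vacate_premises ⊃ authorize_roster), contraposes to O(~authorize_roster ⊃ ~vacate_premises); with O(~authorize_roster) we get O(~vacate_premises).
Premise 7 is O(inspect_key ⊃ vacate_premises); contrapositively O(~vacate_premises ⊃ ~inspect_key). Since O(~vacate_premises) holds, K gives O(~inspect_key).
From O(~inspect_key) and premise 3, O(~inspect_key ⊃ ~report_record), we obtain O(~report_record).
However, F(~report_record) at premise 5 amounts to O(report_record).
We now have both O(~report_record) and O(report_record) — report_record is simultaneously obligatory and forbidden, violating the D-axiom.

Inconsistent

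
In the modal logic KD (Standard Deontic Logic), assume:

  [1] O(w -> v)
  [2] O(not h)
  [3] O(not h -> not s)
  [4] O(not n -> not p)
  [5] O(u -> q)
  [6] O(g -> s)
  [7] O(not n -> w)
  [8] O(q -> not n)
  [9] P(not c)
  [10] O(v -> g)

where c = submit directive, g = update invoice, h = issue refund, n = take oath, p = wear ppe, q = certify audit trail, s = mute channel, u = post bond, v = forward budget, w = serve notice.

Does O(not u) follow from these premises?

Yes

Premise 2 states O(not h) outright.
Premise 3 is O(not h -> not s); since O(not h), deontic closure gives O(not s).
The contrapositive of premise 6 (O(g -> s)) is O(not s -> not g), and O(not s) is already established, so O(not g).
Premise 10 is O(v -> g); contrapositively O(not g -> not v). Since O(not g) holds, K gives O(not v).
The contrapositive of premise 1 (O(w -> v)) is O(not v -> not w), and O(not v) is already established, so O(not w).
Premise 7, O(not n -> w), contraposes to O(not w -> n); with O(not w) we get O(n).
Premise 8, O(q -> not n), contraposes to O(n -> not q); with O(n) we get O(not q).
Premise 5 is O(u -> q); contrapositively O(not q -> not u). Since O(not q) holds, K gives O(not u).
Premises 4, 9 do not contribute to this derivation.
So O(not u) follows.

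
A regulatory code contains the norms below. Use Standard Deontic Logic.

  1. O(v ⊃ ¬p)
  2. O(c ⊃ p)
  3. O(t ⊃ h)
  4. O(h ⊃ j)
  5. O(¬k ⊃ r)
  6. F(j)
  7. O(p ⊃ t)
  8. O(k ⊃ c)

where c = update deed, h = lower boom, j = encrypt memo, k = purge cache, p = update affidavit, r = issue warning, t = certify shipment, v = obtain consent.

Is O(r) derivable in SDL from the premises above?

Premise 6, F(j), is equivalent to O(¬j).
The contrapositive of premise 4 (O(h ⊃ j)) is O(¬j ⊃ ¬h), and O(¬j) is already established, so O(¬h).
Premise 3 is O(t ⊃ h); contrapositively O(¬h ⊃ ¬t). Since O(¬h) holds, K gives O(¬t).
The contrapositive of premise 7 (O(p ⊃ t)) is O(¬t ⊃ ¬p), and O(¬t) is already established, so O(¬p).
Premise 2 is O(c ⊃ p); contrapositively O(¬p ⊃ ¬c). Since O(¬p) holds, K gives O(¬c).
The contrapositive of premise 8 (O(k ⊃ c)) is O(¬c ⊃ ¬k), and O(¬c) is already established, so O(¬k).
From O(¬k) and premise 5, O(¬k ⊃ r), we obtain O(r).
Premise 1 does not contribute to this derivation.
So O(r) follows.

Yes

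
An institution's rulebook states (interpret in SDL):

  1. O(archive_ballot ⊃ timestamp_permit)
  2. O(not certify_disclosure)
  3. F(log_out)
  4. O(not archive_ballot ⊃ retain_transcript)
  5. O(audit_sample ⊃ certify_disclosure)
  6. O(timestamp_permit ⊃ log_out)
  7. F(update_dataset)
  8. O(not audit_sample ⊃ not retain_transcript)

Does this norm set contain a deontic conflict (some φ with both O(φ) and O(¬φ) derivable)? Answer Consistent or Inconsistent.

From premise 2 we have O(not certify_disclosure).
The contrapositive of premise 5 (O(audit_sample ⊃ certify_disclosure)) is O(not certify_disclosure ⊃ not audit_sample), and O(not certify_disclosure) is already established, so O(not audit_sample).
From O(not audit_sample) and premise 8, O(not audit_sample ⊃ not retain_transcript), we obtain O(not retain_transcript).
Premise 4, O(not archive_ballot ⊃ retain_transcript), contraposes to O(not retain_transcript ⊃ archive_ballot); with O(not retain_transcript) we get O(archive_ballot).
From O(archive_ballot) and premise 1, O(archive_ballot ⊃ timestamp_permit), we obtain O(timestamp_permit).
With premise 6, O(timestamp_permit ⊃ log_out), the K-axiom yields O(log_out).
But premise 3, F(log_out), means O(not log_out).
We now have both O(log_out) and O(not log_out) — log_out is simultaneously obligatory and forbidden, violating the D-axiom.

Inconsistent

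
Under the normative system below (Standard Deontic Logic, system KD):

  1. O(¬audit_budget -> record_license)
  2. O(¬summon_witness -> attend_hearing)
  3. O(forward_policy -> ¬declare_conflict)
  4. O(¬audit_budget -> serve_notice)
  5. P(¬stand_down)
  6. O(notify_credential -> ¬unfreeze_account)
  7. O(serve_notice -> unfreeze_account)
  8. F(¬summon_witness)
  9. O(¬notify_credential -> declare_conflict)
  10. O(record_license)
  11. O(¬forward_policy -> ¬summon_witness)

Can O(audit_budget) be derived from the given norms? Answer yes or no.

F(¬summon_witness) at premise 8 means O(summon_witness).
Premise 11 is O(¬forward_policy -> ¬summon_witness); contrapositively O(summon_witness -> forward_policy). Since O(summon_witness) holds, K gives O(forward_policy).
Applying K to premise 3 (O(forward_policy -> ¬declare_conflict)) and O(forward_policy) yields O(¬declare_conflict).
Premise 9, O(¬notify_credential -> declare_conflict), contraposes to O(¬declare_conflict -> notify_credential); with O(¬declare_conflict) we get O(notify_credential).
From O(notify_credential) and premise 6, O(notify_credential -> ¬unfreeze_account), we obtain O(¬unfreeze_account).
Premise 7, O(serve_notice -> unfreeze_account), contraposes to O(¬unfreeze_account -> ¬serve_notice); with O(¬unfreeze_account) we get O(¬serve_notice).
Premise 4 is O(¬audit_budget -> serve_notice); contrapositively O(¬serve_notice -> audit_budget). Since O(¬serve_notice) holds, K gives O(audit_budget).
Premises 1, 2, 5, 10 do not contribute to this derivation.
So O(audit_budget) follows.

Yes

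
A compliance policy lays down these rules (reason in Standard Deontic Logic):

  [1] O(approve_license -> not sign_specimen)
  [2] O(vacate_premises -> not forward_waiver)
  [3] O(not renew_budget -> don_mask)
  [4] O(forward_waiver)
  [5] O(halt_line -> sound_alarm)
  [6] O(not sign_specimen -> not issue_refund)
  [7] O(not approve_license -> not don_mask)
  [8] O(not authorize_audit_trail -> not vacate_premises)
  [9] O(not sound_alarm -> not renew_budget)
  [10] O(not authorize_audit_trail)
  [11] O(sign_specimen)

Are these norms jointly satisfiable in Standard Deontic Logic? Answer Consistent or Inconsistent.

Premise 2 is O(vacate_premises -> not forward_waiver), but O(vacate_premises) is not derivable from the premises, so it does not yield O(not forward_waiver).
So O(not forward_waiver) is not derivable, and the apparent clash with O(forward_waiver) does not arise.
A world satisfying every obligation exists (e.g. approve_license=false, authorize_audit_trail=false, don_mask=false, forward_waiver=true, halt_line=false, issue_refund=false, renew_budget=true, sign_specimen=true, sound_alarm=true, vacate_premises=false); no atom is both obligatory and forbidden, so the set is consistent.

Consistent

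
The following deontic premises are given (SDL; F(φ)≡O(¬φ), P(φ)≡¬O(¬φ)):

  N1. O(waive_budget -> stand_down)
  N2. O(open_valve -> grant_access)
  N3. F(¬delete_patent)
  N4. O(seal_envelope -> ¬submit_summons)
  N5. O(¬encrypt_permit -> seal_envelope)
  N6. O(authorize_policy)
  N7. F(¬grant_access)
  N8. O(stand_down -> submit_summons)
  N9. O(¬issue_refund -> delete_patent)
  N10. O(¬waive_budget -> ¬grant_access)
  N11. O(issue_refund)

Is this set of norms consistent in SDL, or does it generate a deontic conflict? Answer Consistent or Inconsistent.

Premise 9 is O(¬issue_refund -> delete_patent); even if O(delete_patent) held, inferring O(¬issue_refund) would be affirming the consequent — invalid.
So O(¬issue_refund) is not derivable, and the apparent clash with O(issue_refund) does not arise.
A world satisfying every obligation exists (e.g. authorize_policy=true, delete_patent=true, encrypt_permit=true, grant_access=true, issue_refund=true, open_valve=false, seal_envelope=false, stand_down=true, submit_summons=true, waive_budget=true); no atom is both obligatory and forbidden, so the set is consistent.

Consistent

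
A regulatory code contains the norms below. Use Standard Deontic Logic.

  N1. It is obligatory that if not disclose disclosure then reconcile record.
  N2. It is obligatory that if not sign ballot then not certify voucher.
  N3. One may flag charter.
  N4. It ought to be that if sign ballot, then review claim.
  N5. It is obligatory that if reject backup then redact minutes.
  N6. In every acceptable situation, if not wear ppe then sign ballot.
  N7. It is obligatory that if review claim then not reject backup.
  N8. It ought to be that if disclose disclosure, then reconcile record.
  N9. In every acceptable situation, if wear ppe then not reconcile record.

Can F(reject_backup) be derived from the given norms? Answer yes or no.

By case analysis on ¬disclose_disclosure: premise 1 gives O(¬disclose_disclosure → reconcile_record) and premise 8 gives O(disclose_disclosure → reconcile_record), so O(reconcile_record) either way.
Premise 9 is O(wear_ppe → ¬reconcile_record); contrapositively O(reconcile_record → ¬wear_ppe). Since O(reconcile_record) holds, K gives O(¬wear_ppe).
With premise 6, O(¬wear_ppe → sign_ballot), the K-axiom yields O(sign_ballot).
Applying K to premise 4 (O(sign_ballot → review_claim)) and O(sign_ballot) yields O(review_claim).
From O(review_claim) and premise 7, O(review_claim → ¬reject_backup), we obtain O(¬reject_backup).
Premises 2, 3, 5 do not contribute to this derivation.
So O(¬reject_backup) holds, i.e. F(reject_backup). The claim follows.

Yes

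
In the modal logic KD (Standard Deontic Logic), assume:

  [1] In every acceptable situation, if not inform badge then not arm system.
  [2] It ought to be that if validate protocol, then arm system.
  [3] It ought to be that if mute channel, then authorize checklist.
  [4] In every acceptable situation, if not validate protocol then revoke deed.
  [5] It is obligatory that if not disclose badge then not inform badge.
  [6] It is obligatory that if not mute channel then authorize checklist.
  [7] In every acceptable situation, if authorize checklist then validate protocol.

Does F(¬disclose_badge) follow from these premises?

Yes

Premises 6 and 3 cover both cases: O(¬mute_channel → authorize_checklist) and O(mute_channel → authorize_checklist). Since ¬mute_channel ∨ mute_channel is a tautology, O(authorize_checklist) follows.
Premise 7 is O(authorize_checklist → validate_protocol); since O(authorize_checklist), deontic closure gives O(validate_protocol).
From O(validate_protocol) and premise 2, O(validate_protocol → arm_system), we obtain O(arm_system).
Premise 1 is O(¬inform_badge → ¬arm_system); contrapositively O(arm_system → inform_badge). Since O(arm_system) holds, K gives O(inform_badge).
Premise 5 is O(¬disclose_badge → ¬inform_badge); contrapositively O(inform_badge → disclose_badge). Since O(inform_badge) holds, K gives O(disclose_badge).
Premise 4 does not contribute to this derivation.
So O(disclose_badge) holds, i.e. F(¬disclose_badge). The claim follows.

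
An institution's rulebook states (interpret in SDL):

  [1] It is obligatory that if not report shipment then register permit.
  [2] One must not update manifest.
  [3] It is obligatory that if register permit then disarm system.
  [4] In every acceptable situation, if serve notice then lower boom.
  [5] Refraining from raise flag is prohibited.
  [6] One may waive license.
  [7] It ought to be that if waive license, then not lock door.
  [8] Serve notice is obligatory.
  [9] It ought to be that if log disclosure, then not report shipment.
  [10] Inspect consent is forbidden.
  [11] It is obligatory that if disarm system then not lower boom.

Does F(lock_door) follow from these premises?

No

Premise 7 is O(waive_license → ¬lock_door), but O(waive_license) is not derivable from the premises (the permission P(waive_license) asserts only ¬O(¬waive_license), not O(waive_license)), so it does not yield O(¬lock_door).
No other premise forces O(¬lock_door). An ideal world satisfying every premise can still have lock_door true, so F(lock_door) is not derivable.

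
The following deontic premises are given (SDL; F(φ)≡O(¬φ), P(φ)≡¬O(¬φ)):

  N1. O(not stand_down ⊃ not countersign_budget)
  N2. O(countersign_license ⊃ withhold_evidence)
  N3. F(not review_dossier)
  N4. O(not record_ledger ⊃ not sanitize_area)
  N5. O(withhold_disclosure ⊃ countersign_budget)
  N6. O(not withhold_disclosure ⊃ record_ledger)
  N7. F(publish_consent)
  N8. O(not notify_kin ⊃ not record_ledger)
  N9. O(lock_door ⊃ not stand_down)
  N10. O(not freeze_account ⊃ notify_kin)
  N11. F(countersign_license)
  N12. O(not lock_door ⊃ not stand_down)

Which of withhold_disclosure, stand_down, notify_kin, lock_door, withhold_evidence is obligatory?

Premises 12 and 9 are O(not lock_door ⊃ not stand_down) and O(lock_door ⊃ not stand_down); every ideal world satisfies not lock_door or lock_door, so in either case not stand_down holds — hence O(not stand_down).
With premise 1, O(not stand_down ⊃ not countersign_budget), the K-axiom yields O(not countersign_budget).
Premise 5, O(withhold_disclosure ⊃ countersign_budget), contraposes to O(not countersign_budget ⊃ not withhold_disclosure); with O(not countersign_budget) we get O(not withhold_disclosure).
Premise 6 is O(not withhold_disclosure ⊃ record_ledger); since O(not withhold_disclosure), deontic closure gives O(record_ledger).
Premise 8, O(not notify_kin ⊃ not record_ledger), contraposes to O(record_ledger ⊃ notify_kin); with O(record_ledger) we get O(notify_kin).
So O(notify_kin) holds — notify_kin is obligatory. None of the other listed options is made obligatory by any chain of premises.

notify_kin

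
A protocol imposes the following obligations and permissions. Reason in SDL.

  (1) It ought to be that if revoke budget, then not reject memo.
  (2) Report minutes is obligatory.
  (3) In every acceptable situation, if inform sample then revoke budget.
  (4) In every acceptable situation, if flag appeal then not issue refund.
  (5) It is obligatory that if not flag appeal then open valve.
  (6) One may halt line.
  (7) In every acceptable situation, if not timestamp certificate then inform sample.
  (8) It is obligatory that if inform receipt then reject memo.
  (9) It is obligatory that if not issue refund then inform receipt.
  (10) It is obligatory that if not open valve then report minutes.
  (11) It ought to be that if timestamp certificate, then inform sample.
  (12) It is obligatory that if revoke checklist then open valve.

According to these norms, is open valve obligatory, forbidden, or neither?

Premises 7 and 11 cover both cases: O(¬timestamp_certificate → inform_sample) and O(timestamp_certificate → inform_sample). Since ¬timestamp_certificate ∨ timestamp_certificate is a tautology, O(inform_sample) follows.
Applying K to premise 3 (O(inform_sample → revoke_budget)) and O(inform_sample) yields O(revoke_budget).
From O(revoke_budget) and premise 1, O(revoke_budget → ¬reject_memo), we obtain O(¬reject_memo).
Premise 8, O(inform_receipt → reject_memo), contraposes to O(¬reject_memo → ¬inform_receipt); with O(¬reject_memo) we get O(¬inform_receipt).
The contrapositive of premise 9 (O(¬issue_refund → inform_receipt)) is O(¬inform_receipt → issue_refund), and O(¬inform_receipt) is already established, so O(issue_refund).
The contrapositive of premise 4 (O(flag_appeal → ¬issue_refund)) is O(issue_refund → ¬flag_appeal), and O(issue_refund) is already established, so O(¬flag_appeal).
With premise 5, O(¬flag_appeal → open_valve), the K-axiom yields O(open_valve).
Premises 2, 6, 10, 12 do not contribute to this derivation.
Hence open_valve is obligatory.

Obligatory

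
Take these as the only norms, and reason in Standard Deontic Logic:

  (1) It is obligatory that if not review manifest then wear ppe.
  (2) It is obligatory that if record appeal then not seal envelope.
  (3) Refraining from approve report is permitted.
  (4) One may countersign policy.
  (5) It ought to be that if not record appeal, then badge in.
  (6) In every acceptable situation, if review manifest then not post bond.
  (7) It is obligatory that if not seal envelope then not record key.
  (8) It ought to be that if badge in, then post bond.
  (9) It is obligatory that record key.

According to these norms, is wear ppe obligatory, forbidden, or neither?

Premise 9 gives O(record_key).
Premise 7 is O(¬seal_envelope → ¬record_key); contrapositively O(record_key → seal_envelope). Since O(record_key) holds, K gives O(seal_envelope).
Premise 2 is O(record_appeal → ¬seal_envelope); contrapositively O(seal_envelope → ¬record_appeal). Since O(seal_envelope) holds, K gives O(¬record_appeal).
Applying K to premise 5 (O(¬record_appeal → badge_in)) and O(¬record_appeal) yields O(badge_in).
From O(badge_in) and premise 8, O(badge_in → post_bond), we obtain O(post_bond).
The contrapositive of premise 6 (O(review_manifest → ¬post_bond)) is O(post_bond → ¬review_manifest), and O(post_bond) is already established, so O(¬review_manifest).
From O(¬review_manifest) and premise 1, O(¬review_manifest → wear_ppe), we obtain O(wear_ppe).
Premises 3, 4 do not contribute to this derivation.
Hence wear_ppe is obligatory.

Obligatory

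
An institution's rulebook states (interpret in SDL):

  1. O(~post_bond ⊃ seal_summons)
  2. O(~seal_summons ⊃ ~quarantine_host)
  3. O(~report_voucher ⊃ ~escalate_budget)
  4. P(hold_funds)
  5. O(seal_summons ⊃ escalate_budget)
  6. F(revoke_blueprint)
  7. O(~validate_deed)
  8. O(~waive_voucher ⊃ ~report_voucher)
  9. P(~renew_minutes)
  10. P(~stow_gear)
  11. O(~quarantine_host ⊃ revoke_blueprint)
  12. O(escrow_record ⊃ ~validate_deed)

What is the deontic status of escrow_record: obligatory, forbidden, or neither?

Premise 12 is O(escrow_record ⊃ ~validate_deed); even if O(~validate_deed) held, inferring O(escrow_record) would be affirming the consequent — invalid.
No premise or chain of K-axiom applications forces O(escrow_record), and none forces O(~escrow_record). So escrow_record is neither obligatory nor forbidden under these norms.

Neither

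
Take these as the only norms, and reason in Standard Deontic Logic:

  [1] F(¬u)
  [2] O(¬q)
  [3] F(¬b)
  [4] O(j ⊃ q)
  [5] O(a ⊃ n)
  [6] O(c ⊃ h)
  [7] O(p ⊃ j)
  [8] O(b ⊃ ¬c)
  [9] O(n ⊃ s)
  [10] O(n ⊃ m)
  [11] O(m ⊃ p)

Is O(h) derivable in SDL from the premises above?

Premise 6 is O(c ⊃ h), but O(c) is not derivable from the premises, so it does not yield O(h).
No other premise forces O(h). An ideal world satisfying every premise can still have h false, so O(h) is not derivable.

No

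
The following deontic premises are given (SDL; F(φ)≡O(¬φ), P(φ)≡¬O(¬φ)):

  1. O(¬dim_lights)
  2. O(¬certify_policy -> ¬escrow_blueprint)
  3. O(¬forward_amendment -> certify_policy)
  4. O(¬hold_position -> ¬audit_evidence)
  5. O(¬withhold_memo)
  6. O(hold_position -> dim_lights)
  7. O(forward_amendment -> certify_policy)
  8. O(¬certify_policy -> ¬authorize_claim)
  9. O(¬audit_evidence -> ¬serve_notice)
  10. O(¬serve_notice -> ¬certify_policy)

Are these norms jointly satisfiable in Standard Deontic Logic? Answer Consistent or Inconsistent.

Premises 7 and 3 are O(forward_amendment -> certify_policy) and O(¬forward_amendment -> certify_policy); every ideal world satisfies forward_amendment or ¬forward_amendment, so in either case certify_policy holds — hence O(certify_policy).
The contrapositive of premise 10 (O(¬serve_notice -> ¬certify_policy)) is O(certify_policy -> serve_notice), and O(certify_policy) is already established, so O(serve_notice).
Premise 9 is O(¬audit_evidence -> ¬serve_notice); contrapositively O(serve_notice -> audit_evidence). Since O(serve_notice) holds, K gives O(audit_evidence).
The contrapositive of premise 4 (O(¬hold_position -> ¬audit_evidence)) is O(audit_evidence -> hold_position), and O(audit_evidence) is already established, so O(hold_position).
Premise 6 is O(hold_position -> dim_lights); since O(hold_position), deontic closure gives O(dim_lights).
However, premise 1 gives O(¬dim_lights).
We now have both O(dim_lights) and O(¬dim_lights) — dim_lights is simultaneously obligatory and forbidden, violating the D-axiom.

Inconsistent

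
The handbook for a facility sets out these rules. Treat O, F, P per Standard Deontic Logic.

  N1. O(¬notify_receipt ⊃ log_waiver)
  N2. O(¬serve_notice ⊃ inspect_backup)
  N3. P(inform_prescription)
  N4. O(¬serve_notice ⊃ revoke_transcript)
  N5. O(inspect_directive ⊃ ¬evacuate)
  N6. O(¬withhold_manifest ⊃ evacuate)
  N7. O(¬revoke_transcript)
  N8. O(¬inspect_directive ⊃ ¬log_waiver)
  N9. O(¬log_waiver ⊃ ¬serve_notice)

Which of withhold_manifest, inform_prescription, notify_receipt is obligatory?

Premise 7 states O(¬revoke_transcript) outright.
Premise 4 is O(¬serve_notice ⊃ revoke_transcript); contrapositively O(¬revoke_transcript ⊃ serve_notice). Since O(¬revoke_transcript) holds, K gives O(serve_notice).
Premise 9, O(¬log_waiver ⊃ ¬serve_notice), contraposes to O(serve_notice ⊃ log_waiver); with O(serve_notice) we get O(log_waiver).
Premise 8 is O(¬inspect_directive ⊃ ¬log_waiver); contrapositively O(log_waiver ⊃ inspect_directive). Since O(log_waiver) holds, K gives O(inspect_directive).
From O(inspect_directive) and premise 5, O(inspect_directive ⊃ ¬evacuate), we obtain O(¬evacuate).
The contrapositive of premise 6 (O(¬withhold_manifest ⊃ evacuate)) is O(¬evacuate ⊃ withhold_manifest), and O(¬evacuate) is already established, so O(withhold_manifest).
So O(withhold_manifest) holds — withhold_manifest is obligatory. None of the other listed options is made obligatory by any chain of premises.

withhold_manifest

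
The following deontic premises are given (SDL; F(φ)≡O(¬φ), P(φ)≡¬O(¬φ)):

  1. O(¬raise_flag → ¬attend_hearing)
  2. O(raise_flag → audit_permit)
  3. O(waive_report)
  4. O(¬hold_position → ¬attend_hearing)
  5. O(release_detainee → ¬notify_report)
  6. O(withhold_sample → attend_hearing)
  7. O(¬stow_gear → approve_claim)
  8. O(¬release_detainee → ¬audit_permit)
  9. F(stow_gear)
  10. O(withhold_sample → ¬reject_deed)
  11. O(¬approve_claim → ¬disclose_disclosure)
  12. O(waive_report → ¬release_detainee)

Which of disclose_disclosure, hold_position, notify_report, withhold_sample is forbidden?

Premise 3 gives O(waive_report).
Applying K to premise 12 (O(waive_report → ¬release_detainee)) and O(waive_report) yields O(¬release_detainee).
From O(¬release_detainee) and premise 8, O(¬release_detainee → ¬audit_permit), we obtain O(¬audit_permit).
Premise 2 is O(raise_flag → audit_permit); contrapositively O(¬audit_permit → ¬raise_flag). Since O(¬audit_permit) holds, K gives O(¬raise_flag).
From O(¬raise_flag) and premise 1, O(¬raise_flag → ¬attend_hearing), we obtain O(¬attend_hearing).
Premise 6 is O(withhold_sample → attend_hearing); contrapositively O(¬attend_hearing → ¬withhold_sample). Since O(¬attend_hearing) holds, K gives O(¬withhold_sample).
So O(¬withhold_sample) holds, i.e. withhold_sample is forbidden. None of the other listed options is forbidden under the premises.

withhold_sample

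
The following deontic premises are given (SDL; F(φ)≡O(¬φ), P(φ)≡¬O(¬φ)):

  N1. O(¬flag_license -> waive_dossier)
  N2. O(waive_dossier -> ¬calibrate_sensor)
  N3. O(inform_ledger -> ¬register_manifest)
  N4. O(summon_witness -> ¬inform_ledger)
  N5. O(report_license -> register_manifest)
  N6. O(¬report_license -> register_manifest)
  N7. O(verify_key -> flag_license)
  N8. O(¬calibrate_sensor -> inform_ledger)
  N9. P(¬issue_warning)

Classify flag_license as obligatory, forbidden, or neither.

Obligatory

Premises 6 and 5 cover both cases: O(¬report_license -> register_manifest) and O(report_license -> register_manifest). Since ¬report_license ∨ report_license is a tautology, O(register_manifest) follows.
Premise 3 is O(inform_ledger -> ¬register_manifest); contrapositively O(register_manifest -> ¬inform_ledger). Since O(register_manifest) holds, K gives O(¬inform_ledger).
Premise 8, O(¬calibrate_sensor -> inform_ledger), contraposes to O(¬inform_ledger -> calibrate_sensor); with O(¬inform_ledger) we get O(calibrate_sensor).
The contrapositive of premise 2 (O(waive_dossier -> ¬calibrate_sensor)) is O(calibrate_sensor -> ¬waive_dossier), and O(calibrate_sensor) is already established, so O(¬waive_dossier).
Premise 1 is O(¬flag_license -> waive_dossier); contrapositively O(¬waive_dossier -> flag_license). Since O(¬waive_dossier) holds, K gives O(flag_license).
Premises 4, 7, 9 do not contribute to this derivation.
Hence flag_license is obligatory.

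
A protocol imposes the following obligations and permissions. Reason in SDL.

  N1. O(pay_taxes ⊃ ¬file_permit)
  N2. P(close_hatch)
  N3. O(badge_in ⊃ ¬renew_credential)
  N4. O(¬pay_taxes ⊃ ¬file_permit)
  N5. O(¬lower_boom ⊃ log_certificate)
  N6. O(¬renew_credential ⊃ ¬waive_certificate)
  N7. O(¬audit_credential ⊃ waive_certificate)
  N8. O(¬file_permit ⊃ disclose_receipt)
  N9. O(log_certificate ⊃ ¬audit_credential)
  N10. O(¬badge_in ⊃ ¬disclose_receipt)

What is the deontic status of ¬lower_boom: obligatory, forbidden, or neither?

Forbidden

Premises 1 and 4 are O(pay_taxes ⊃ ¬file_permit) and O(¬pay_taxes ⊃ ¬file_permit); every ideal world satisfies pay_taxes or ¬pay_taxes, so in either case ¬file_permit holds — hence O(¬file_permit).
From O(¬file_permit) and premise 8, O(¬file_permit ⊃ disclose_receipt), we obtain O(disclose_receipt).
Premise 10, O(¬badge_in ⊃ ¬disclose_receipt), contraposes to O(disclose_receipt ⊃ badge_in); with O(disclose_receipt) we get O(badge_in).
Applying K to premise 3 (O(badge_in ⊃ ¬renew_credential)) and O(badge_in) yields O(¬renew_credential).
From O(¬renew_credential) and premise 6, O(¬renew_credential ⊃ ¬waive_certificate), we obtain O(¬waive_certificate).
The contrapositive of premise 7 (O(¬audit_credential ⊃ waive_certificate)) is O(¬waive_certificate ⊃ audit_credential), and O(¬waive_certificate) is already established, so O(audit_credential).
Premise 9 is O(log_certificate ⊃ ¬audit_credential); contrapositively O(audit_credential ⊃ ¬log_certificate). Since O(audit_credential) holds, K gives O(¬log_certificate).
Premise 5 is O(¬lower_boom ⊃ log_certificate); contrapositively O(¬log_certificate ⊃ lower_boom). Since O(¬log_certificate) holds, K gives O(lower_boom).
Premise 2 does not contribute to this derivation.
Thus O(lower_boom), which is F(¬lower_boom): ¬lower_boom is forbidden.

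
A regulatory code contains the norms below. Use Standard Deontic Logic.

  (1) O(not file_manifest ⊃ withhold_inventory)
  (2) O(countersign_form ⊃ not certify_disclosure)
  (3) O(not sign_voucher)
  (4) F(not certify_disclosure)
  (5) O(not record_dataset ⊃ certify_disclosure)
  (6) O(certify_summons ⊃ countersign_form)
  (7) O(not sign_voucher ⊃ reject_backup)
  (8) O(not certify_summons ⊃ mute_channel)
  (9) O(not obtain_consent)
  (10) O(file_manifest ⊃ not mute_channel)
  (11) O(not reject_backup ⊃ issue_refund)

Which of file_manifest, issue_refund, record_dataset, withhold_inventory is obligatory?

withhold_inventory

Premise 4, F(not certify_disclosure), is equivalent to O(certify_disclosure).
Premise 2, O(countersign_form ⊃ not certify_disclosure), contraposes to O(certify_disclosure ⊃ not countersign_form); with O(certify_disclosure) we get O(not countersign_form).
The contrapositive of premise 6 (O(certify_summons ⊃ countersign_form)) is O(not countersign_form ⊃ not certify_summons), and O(not countersign_form) is already established, so O(not certify_summons).
Premise 8 is O(not certify_summons ⊃ mute_channel); since O(not certify_summons), deontic closure gives O(mute_channel).
The contrapositive of premise 10 (O(file_manifest ⊃ not mute_channel)) is O(mute_channel ⊃ not file_manifest), and O(mute_channel) is already established, so O(not file_manifest).
Premise 1 is O(not file_manifest ⊃ withhold_inventory); since O(not file_manifest), deontic closure gives O(withhold_inventory).
So O(withhold_inventory) holds — withhold_inventory is obligatory. None of the other listed options is made obligatory by any chain of premises.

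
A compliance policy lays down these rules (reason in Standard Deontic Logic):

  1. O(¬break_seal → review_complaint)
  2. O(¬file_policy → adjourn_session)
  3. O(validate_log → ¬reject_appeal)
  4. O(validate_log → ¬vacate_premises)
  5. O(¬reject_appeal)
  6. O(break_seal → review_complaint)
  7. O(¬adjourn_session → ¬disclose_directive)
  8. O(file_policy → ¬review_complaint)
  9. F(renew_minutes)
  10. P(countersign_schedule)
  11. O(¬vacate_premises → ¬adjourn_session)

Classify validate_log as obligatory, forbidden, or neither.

Forbidden

By case analysis on ¬break_seal: premise 1 gives O(¬break_seal → review_complaint) and premise 6 gives O(break_seal → review_complaint), so O(review_complaint) either way.
Premise 8, O(file_policy → ¬review_complaint), contraposes to O(review_complaint → ¬file_policy); with O(review_complaint) we get O(¬file_policy).
Applying K to premise 2 (O(¬file_policy → adjourn_session)) and O(¬file_policy) yields O(adjourn_session).
Premise 11 is O(¬vacate_premises → ¬adjourn_session); contrapositively O(adjourn_session → vacate_premises). Since O(adjourn_session) holds, K gives O(vacate_premises).
The contrapositive of premise 4 (O(validate_log → ¬vacate_premises)) is O(vacate_premises → ¬validate_log), and O(vacate_premises) is already established, so O(¬validate_log).
Premises 3, 5, 7, 9, 10 do not contribute to this derivation.
Thus O(¬validate_log), which is F(validate_log): validate_log is forbidden.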